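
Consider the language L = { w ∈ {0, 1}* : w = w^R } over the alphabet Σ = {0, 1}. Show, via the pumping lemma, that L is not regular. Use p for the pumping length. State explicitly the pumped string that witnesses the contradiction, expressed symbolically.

Suppose for contradiction that L is regular, and let p be the pumping length.
Take w = 0^p 1 0^p, a palindrome of length 2p+1 ≥ p.
The pumping lemma gives a decomposition w = xyz where |xy| ≤ p and |y| > 0.
Because |xy| ≤ p and w begins with p copies of 0, we have y = 0^k with 1 ≤ k ≤ p.
Pump with i = 2: xy^2z = 0^{p+k} 1 0^p. Its reverse is 0^p 1 0^{p+k}, which differs from xy^2z since k ≥ 1. So xy^2z is not a palindrome and xy^2z ∉ L.
Contradiction. Therefore L is not regular.

0^{p+k} 1 0^p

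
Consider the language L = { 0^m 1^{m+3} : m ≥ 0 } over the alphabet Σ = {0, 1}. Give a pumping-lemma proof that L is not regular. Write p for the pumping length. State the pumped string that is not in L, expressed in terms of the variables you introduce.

0^{p+k} 1^{p+3}

Suppose for contradiction that L is regular, and let p be the pumping length.
Let w = 0^p 1^{p+3} ∈ L; note |w| = 2p+3 ≥ p.
By the pumping lemma, w = xyz with |xy| ≤ p and y is nonempty.
The first p characters of w are 0's, so xy (and hence y) consists only of 0's. Write y = 0^k, 1 ≤ k ≤ p.
Pump with i = 2: xy^2z = 0^{p+k} 1^{p+3}. For this to lie in L we would need p+3 = (p+k)+3, which forces k = 0. But k ≥ 1, so xy^2z ∉ L.
This contradicts the pumping lemma, so L is not regular.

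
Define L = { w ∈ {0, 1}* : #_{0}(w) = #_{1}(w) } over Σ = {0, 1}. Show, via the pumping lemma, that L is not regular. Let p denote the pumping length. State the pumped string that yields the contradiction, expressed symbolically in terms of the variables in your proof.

0^{p+k} 1^p

Suppose for contradiction that L is regular, and let p be the pumping length.
Choose w = 0^p 1^p ∈ L with |w| = 2p ≥ p.
The pumping lemma gives a decomposition w = xyz where |xy| ≤ p and |y| ≥ 1.
Since the first p symbols of w are all 0's and |xy| ≤ p, y lies entirely in the leading 0-block: y = 0^k for some k with 1 ≤ k ≤ p.
Pump with i = 2: xy^2z = 0^{p+k} 1^p has p+k occurrences of 0 but only p of 1. Since k ≥ 1 the counts differ, so xy^2z ∉ L.
This contradicts the pumping lemma, so L is not regular.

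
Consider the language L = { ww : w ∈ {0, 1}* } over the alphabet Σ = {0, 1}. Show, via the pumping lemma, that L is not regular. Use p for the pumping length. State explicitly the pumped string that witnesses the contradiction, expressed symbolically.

Assume L is regular. Let p be the pumping length given by the pumping lemma.
Take w = 0^p 1^p 0^p 1^p = uu where u = 0^p1^p; then w ∈ L and |w| = 4p ≥ p.
Write w = xyz as guaranteed by the lemma, with |xy| ≤ p and |y| ≥ 1.
The first p characters of w are 0's, so xy (and hence y) consists only of 0's. Write y = 0^k, 1 ≤ k ≤ p.
Pump with i = 2: xy^2z = 0^{p+k} 1^p 0^p 1^p, of length 4p+k. Suppose this equals vv. The string starts with 0 and ends with 1, so v does too; thus the boundary between the two copies of v is a 1→0 transition. There is exactly one such transition, at position 2p+k, so |v| = 2p+k and |vv| = 4p+2k ≠ 4p+k since k ≥ 1. So xy^2z ∉ L.
Contradiction. Therefore L is not regular.

0^{p+k} 1^p 0^p 1^p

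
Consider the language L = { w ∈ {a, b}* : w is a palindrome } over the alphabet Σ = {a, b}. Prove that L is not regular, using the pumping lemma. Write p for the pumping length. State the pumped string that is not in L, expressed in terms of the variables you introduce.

Toward a contradiction, assume L is regular with pumping length p.
Take w = a^p b a^p, a palindrome of length 2p+1 ≥ p.
Write w = xyz as guaranteed by the lemma, with |xy| ≤ p and y is nonempty.
Since the first p symbols of w are all a's and |xy| ≤ p, y lies entirely in the leading a-block: y = a^k for some k with 1 ≤ k ≤ p.
Pump with i = 2: xy^2z = a^{p+k} b a^p. Its reverse is a^p b a^{p+k}, which differs from xy^2z since k ≥ 1. So xy^2z is not a palindrome and xy^2z ∉ L.
This contradicts the pumping lemma, so L is not regular.

a^{p+k} b a^p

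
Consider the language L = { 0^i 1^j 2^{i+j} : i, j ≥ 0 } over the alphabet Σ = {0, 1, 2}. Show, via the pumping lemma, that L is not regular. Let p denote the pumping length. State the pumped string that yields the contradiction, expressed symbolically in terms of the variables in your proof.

Suppose for contradiction that L is regular, and let p be the pumping length.
Take w = 0^p 1^p 2^{2p} ∈ L (with i=j=p, i+j=2p), |w| = 4p ≥ p.
Write w = xyz as guaranteed by the lemma, with |xy| ≤ p and |y| > 0.
The first p characters of w are 0's, so xy (and hence y) consists only of 0's. Write y = 0^k, 1 ≤ k ≤ p.
Consider xy^2z = 0^{p+k} 1^p 2^{2p}. Now the 0- and 1-counts sum to 2p+k, but the 2-count is 2p ≠ 2p+k. So xy^2z ∉ L.
This contradicts the pumping lemma, so L is not regular.

0^{p+k} 1^p 2^{2p}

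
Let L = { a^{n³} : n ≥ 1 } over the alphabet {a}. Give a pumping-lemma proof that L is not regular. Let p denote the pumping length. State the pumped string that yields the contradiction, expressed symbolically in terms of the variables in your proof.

Assume L is regular. Let p be the pumping length given by the pumping lemma.
Take w = a^{p³} ∈ L with |w| = p³ ≥ p.
The pumping lemma gives a decomposition w = xyz where |xy| ≤ p and y is nonempty.
Then y = a^k for some k with 1 ≤ k ≤ p.
Pump with i = 2: xy^2z = a^{p³+k}. Since 1 ≤ k ≤ p, p³ < p³+k ≤ p³+p < p³+3p²+3p+1 = (p+1)³, so p³+k is not a perfect cube. So xy^2z ∉ L.
This is a contradiction; hence L is not regular.

a^{p³+k}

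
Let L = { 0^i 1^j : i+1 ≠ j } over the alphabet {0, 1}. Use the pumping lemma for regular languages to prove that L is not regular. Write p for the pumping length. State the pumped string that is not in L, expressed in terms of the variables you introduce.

0^{p+p!} 1^{p+p!+1}

Assume L is regular; let p be its pumping constant.
Choose w = 0^p 1^{p+p!+1}. Since p ≠ (p+p!+1)-1 = p+p!, w ∈ L; and |w| ≥ p.
The pumping lemma gives a decomposition w = xyz where |xy| ≤ p and |y| > 0.
The first p characters of w are 0's, so xy (and hence y) consists only of 0's. Write y = 0^k, 1 ≤ k ≤ p.
Since 1 ≤ k ≤ p, k divides p!; set t = 1 + p!/k. Then xy^t z has p + (p!/k)·k = p + p! copies of 0. Now the 0-count is p+p! and (1-count)-1 = (p+p!+1)-1 = p+p!, so i+1 ≠ j fails. So xy^t z = 0^{p+p!} 1^{p+p!+1} ∉ L.
This contradicts the pumping lemma, so L is not regular.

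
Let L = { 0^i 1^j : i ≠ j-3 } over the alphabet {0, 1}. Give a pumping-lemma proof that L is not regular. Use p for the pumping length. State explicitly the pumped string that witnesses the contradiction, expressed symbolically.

Suppose for contradiction that L is regular, and let p be the pumping length.
Choose w = 0^p 1^{p+p!+3}. Since p ≠ (p+p!+3)-3 = p+p!, w ∈ L; and |w| ≥ p.
By the pumping lemma, w = xyz with |xy| ≤ p and |y| ≥ 1.
Because |xy| ≤ p and w begins with p copies of 0, we have y = 0^k with 1 ≤ k ≤ p.
Since 1 ≤ k ≤ p, k divides p!; set t = 1 + p!/k. Then xy^t z has p + (p!/k)·k = p + p! copies of 0. Now the 0-count is p+p! and (1-count)-3 = (p+p!+3)-3 = p+p!, so i ≠ j-3 fails. So xy^t z = 0^{p+p!} 1^{p+p!+3} ∉ L.
Contradiction. Therefore L is not regular.

0^{p+p!} 1^{p+p!+3}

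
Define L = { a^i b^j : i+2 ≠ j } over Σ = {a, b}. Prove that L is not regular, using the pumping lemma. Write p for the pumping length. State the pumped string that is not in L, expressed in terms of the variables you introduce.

a^{p+p!} b^{p+p!+2}

Toward a contradiction, assume L is regular with pumping length p.
Choose w = a^p b^{p+p!+2}. Since p ≠ (p+p!+2)-2 = p+p!, w ∈ L; and |w| ≥ p.
The pumping lemma gives a decomposition w = xyz where |xy| ≤ p and y is nonempty.
Because |xy| ≤ p and w begins with p copies of a, we have y = a^k with 1 ≤ k ≤ p.
Since 1 ≤ k ≤ p, k divides p!; set t = 1 + p!/k. Then xy^t z has p + (p!/k)·k = p + p! copies of a. Now the a-count is p+p! and (b-count)-2 = (p+p!+2)-2 = p+p!, so i+2 ≠ j fails. So xy^t z = a^{p+p!} b^{p+p!+2} ∉ L.
Contradiction. Therefore L is not regular.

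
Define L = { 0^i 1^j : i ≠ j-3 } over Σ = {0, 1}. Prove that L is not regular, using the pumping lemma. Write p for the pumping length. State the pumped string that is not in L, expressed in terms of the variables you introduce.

Suppose for contradiction that L is regular, and let p be the pumping length.
Choose w = 0^p 1^{p+p!+3}. Since p ≠ (p+p!+3)-3 = p+p!, w ∈ L; and |w| ≥ p.
Write w = xyz as guaranteed by the lemma, with |xy| ≤ p and y is nonempty.
The first p characters of w are 0's, so xy (and hence y) consists only of 0's. Write y = 0^k, 1 ≤ k ≤ p.
Since 1 ≤ k ≤ p, k divides p!; set t = 1 + p!/k. Then xy^t z has p + (p!/k)·k = p + p! copies of 0. Now the 0-count is p+p! and (1-count)-3 = (p+p!+3)-3 = p+p!, so i ≠ j-3 fails. So xy^t z = 0^{p+p!} 1^{p+p!+3} ∉ L.
This contradicts the pumping lemma, so L is not regular.

0^{p+p!} 1^{p+p!+3}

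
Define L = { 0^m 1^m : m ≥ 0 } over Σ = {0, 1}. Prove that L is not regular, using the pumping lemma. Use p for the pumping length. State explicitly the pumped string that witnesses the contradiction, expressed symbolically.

0^{p+k} 1^p

Assume L is regular. Let p be the pumping length given by the pumping lemma.
Choose w = 0^p 1^p, which is in L with |w| = 2p ≥ p.
By the pumping lemma, w = xyz with |xy| ≤ p and |y| ≥ 1.
Because |xy| ≤ p and w begins with p copies of 0, we have y = 0^k with 1 ≤ k ≤ p.
Pump with i = 2: xy^2z = 0^{p+k} 1^p. For this to lie in L we would need p = p+k, which forces k = 0. But k ≥ 1, so xy^2z ∉ L.
Contradiction. Therefore L is not regular.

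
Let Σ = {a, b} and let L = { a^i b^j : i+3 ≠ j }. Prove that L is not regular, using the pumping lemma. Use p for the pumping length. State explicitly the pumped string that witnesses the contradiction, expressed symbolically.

a^{p+p!} b^{p+p!+3}

Assume L is regular. Let p be the pumping length given by the pumping lemma.
Choose w = a^p b^{p+p!+3}. Since p ≠ (p+p!+3)-3 = p+p!, w ∈ L; and |w| ≥ p.
The pumping lemma gives a decomposition w = xyz where |xy| ≤ p and |y| ≥ 1.
Since the first p symbols of w are all a's and |xy| ≤ p, y lies entirely in the leading a-block: y = a^k for some k with 1 ≤ k ≤ p.
Since 1 ≤ k ≤ p, k divides p!; set t = 1 + p!/k. Then xy^t z has p + (p!/k)·k = p + p! copies of a. Now the a-count is p+p! and (b-count)-3 = (p+p!+3)-3 = p+p!, so i+3 ≠ j fails. So xy^t z = a^{p+p!} b^{p+p!+3} ∉ L.
Contradiction. Therefore L is not regular.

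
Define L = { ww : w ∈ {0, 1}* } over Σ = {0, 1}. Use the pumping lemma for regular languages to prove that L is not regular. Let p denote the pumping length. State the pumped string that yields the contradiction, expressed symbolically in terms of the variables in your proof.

0^{p+k} 1^p 0^p 1^p

Assume L is regular; let p be its pumping constant.
Take w = 0^p 1^p 0^p 1^p = uu where u = 0^p1^p; then w ∈ L and |w| = 4p ≥ p.
Write w = xyz as guaranteed by the lemma, with |xy| ≤ p and y is nonempty.
Because |xy| ≤ p and w begins with p copies of 0, we have y = 0^k with 1 ≤ k ≤ p.
Pump with i = 2: xy^2z = 0^{p+k} 1^p 0^p 1^p, of length 4p+k. Suppose this equals vv. The string starts with 0 and ends with 1, so v does too; thus the boundary between the two copies of v is a 1→0 transition. There is exactly one such transition, at position 2p+k, so |v| = 2p+k and |vv| = 4p+2k ≠ 4p+k since k ≥ 1. So xy^2z ∉ L.
Contradiction. Therefore L is not regular.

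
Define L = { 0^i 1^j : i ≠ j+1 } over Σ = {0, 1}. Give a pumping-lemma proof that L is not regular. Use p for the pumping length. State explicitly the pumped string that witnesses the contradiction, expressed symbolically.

Suppose for contradiction that L is regular, and let p be the pumping length.
Choose w = 0^p 1^{p+p!-1}. Since p ≠ (p+p!-1)+1 = p+p!, w ∈ L; and |w| ≥ p.
Write w = xyz as guaranteed by the lemma, with |xy| ≤ p and |y| ≥ 1.
Since the first p symbols of w are all 0's and |xy| ≤ p, y lies entirely in the leading 0-block: y = 0^k for some k with 1 ≤ k ≤ p.
Since 1 ≤ k ≤ p, k divides p!; set t = 1 + p!/k. Then xy^t z has p + (p!/k)·k = p + p! copies of 0. Now the 0-count is p+p! and (1-count)+1 = (p+p!-1)+1 = p+p!, so i ≠ j+1 fails. So xy^t z = 0^{p+p!} 1^{p+p!-1} ∉ L.
This is a contradiction; hence L is not regular.

0^{p+p!} 1^{p+p!-1}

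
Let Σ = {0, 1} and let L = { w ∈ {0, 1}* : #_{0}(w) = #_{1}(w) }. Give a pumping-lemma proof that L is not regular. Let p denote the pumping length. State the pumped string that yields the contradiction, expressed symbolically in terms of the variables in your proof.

Assume L is regular. Let p be the pumping length given by the pumping lemma.
Choose w = 0^p 1^p ∈ L with |w| = 2p ≥ p.
Write w = xyz as guaranteed by the lemma, with |xy| ≤ p and y is nonempty.
Since the first p symbols of w are all 0's and |xy| ≤ p, y lies entirely in the leading 0-block: y = 0^k for some k with 1 ≤ k ≤ p.
Pump with i = 2: xy^2z = 0^{p+k} 1^p has p+k occurrences of 0 but only p of 1. Since k ≥ 1 the counts differ, so xy^2z ∉ L.
This is a contradiction; hence L is not regular.

0^{p+k} 1^p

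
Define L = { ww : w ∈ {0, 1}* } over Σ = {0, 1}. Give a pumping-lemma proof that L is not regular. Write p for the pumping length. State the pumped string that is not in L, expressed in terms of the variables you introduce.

0^{p+k} 1^p 0^p 1^p

Suppose for contradiction that L is regular, and let p be the pumping length.
Take w = 0^p 1^p 0^p 1^p = uu where u = 0^p1^p; then w ∈ L and |w| = 4p ≥ p.
Write w = xyz as guaranteed by the lemma, with |xy| ≤ p and |y| ≥ 1.
The first p characters of w are 0's, so xy (and hence y) consists only of 0's. Write y = 0^k, 1 ≤ k ≤ p.
Pump with i = 2: xy^2z = 0^{p+k} 1^p 0^p 1^p, of length 4p+k. Suppose this equals vv. The string starts with 0 and ends with 1, so v does too; thus the boundary between the two copies of v is a 1→0 transition. There is exactly one such transition, at position 2p+k, so |v| = 2p+k and |vv| = 4p+2k ≠ 4p+k since k ≥ 1. So xy^2z ∉ L.
This is a contradiction; hence L is not regular.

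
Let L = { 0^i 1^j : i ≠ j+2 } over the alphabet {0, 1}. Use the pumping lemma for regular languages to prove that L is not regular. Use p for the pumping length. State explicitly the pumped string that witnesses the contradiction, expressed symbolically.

Toward a contradiction, assume L is regular with pumping length p.
Choose w = 0^p 1^{p+p!-2}. Since p ≠ (p+p!-2)+2 = p+p!, w ∈ L; and |w| ≥ p.
By the pumping lemma, w = xyz with |xy| ≤ p and y is nonempty.
Because |xy| ≤ p and w begins with p copies of 0, we have y = 0^k with 1 ≤ k ≤ p.
Since 1 ≤ k ≤ p, k divides p!; set t = 1 + p!/k. Then xy^t z has p + (p!/k)·k = p + p! copies of 0. Now the 0-count is p+p! and (1-count)+2 = (p+p!-2)+2 = p+p!, so i ≠ j+2 fails. So xy^t z = 0^{p+p!} 1^{p+p!-2} ∉ L.
Contradiction. Therefore L is not regular.

0^{p+p!} 1^{p+p!-2}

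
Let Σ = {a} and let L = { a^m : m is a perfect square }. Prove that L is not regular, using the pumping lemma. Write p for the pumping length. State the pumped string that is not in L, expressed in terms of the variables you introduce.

Assume L is regular; let p be its pumping constant.
Take w = a^{p²} ∈ L with |w| = p² ≥ p.
Write w = xyz as guaranteed by the lemma, with |xy| ≤ p and |y| > 0.
Then y = a^k for some k with 1 ≤ k ≤ p.
Pump with i = 2: xy^2z = a^{p²+k}. Since 1 ≤ k ≤ p, p² < p²+k ≤ p²+p < (p+1)², so p²+k lies strictly between consecutive squares and is not a perfect square. So xy^2z ∉ L.
Contradiction. Therefore L is not regular.

a^{p²+k}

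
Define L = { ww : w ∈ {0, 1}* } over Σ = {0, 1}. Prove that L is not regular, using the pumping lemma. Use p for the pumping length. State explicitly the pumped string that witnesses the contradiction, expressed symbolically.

Suppose for contradiction that L is regular, and let p be the pumping length.
Take w = 0^p 1^p 0^p 1^p = uu where u = 0^p1^p; then w ∈ L and |w| = 4p ≥ p.
By the pumping lemma, w = xyz with |xy| ≤ p and |y| ≥ 1.
Since the first p symbols of w are all 0's and |xy| ≤ p, y lies entirely in the leading 0-block: y = 0^k for some k with 1 ≤ k ≤ p.
Pump with i = 2: xy^2z = 0^{p+k} 1^p 0^p 1^p, of length 4p+k. Suppose this equals vv. The string starts with 0 and ends with 1, so v does too; thus the boundary between the two copies of v is a 1→0 transition. There is exactly one such transition, at position 2p+k, so |v| = 2p+k and |vv| = 4p+2k ≠ 4p+k since k ≥ 1. So xy^2z ∉ L.
This contradicts the pumping lemma, so L is not regular.

0^{p+k} 1^p 0^p 1^p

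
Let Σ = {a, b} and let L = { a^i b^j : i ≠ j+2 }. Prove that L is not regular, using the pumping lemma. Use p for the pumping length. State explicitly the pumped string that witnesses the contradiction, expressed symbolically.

a^{p+p!} b^{p+p!-2}

Suppose for contradiction that L is regular, and let p be the pumping length.
Choose w = a^p b^{p+p!-2}. Since p ≠ (p+p!-2)+2 = p+p!, w ∈ L; and |w| ≥ p.
By the pumping lemma, w = xyz with |xy| ≤ p and y is nonempty.
Since the first p symbols of w are all a's and |xy| ≤ p, y lies entirely in the leading a-block: y = a^k for some k with 1 ≤ k ≤ p.
Since 1 ≤ k ≤ p, k divides p!; set t = 1 + p!/k. Then xy^t z has p + (p!/k)·k = p + p! copies of a. Now the a-count is p+p! and (b-count)+2 = (p+p!-2)+2 = p+p!, so i ≠ j+2 fails. So xy^t z = a^{p+p!} b^{p+p!-2} ∉ L.
This contradicts the pumping lemma, so L is not regular.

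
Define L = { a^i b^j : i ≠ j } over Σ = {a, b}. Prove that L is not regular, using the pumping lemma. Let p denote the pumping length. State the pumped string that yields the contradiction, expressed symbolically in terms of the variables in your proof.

a^{p+p!} b^{p+p!}

Assume L is regular; let p be its pumping constant.
Choose w = a^p b^{p+p!}. Since p ≠ p+p!, w ∈ L; and |w| ≥ p.
Write w = xyz as guaranteed by the lemma, with |xy| ≤ p and |y| ≥ 1.
Since the first p symbols of w are all a's and |xy| ≤ p, y lies entirely in the leading a-block: y = a^k for some k with 1 ≤ k ≤ p.
Since 1 ≤ k ≤ p, k divides p!; set t = 1 + p!/k. Then xy^t z has p + (p!/k)·k = p + p! copies of a. Now the a-count equals the b-count, so i ≠ j fails. So xy^t z = a^{p+p!} b^{p+p!} ∉ L.
Contradiction. Therefore L is not regular.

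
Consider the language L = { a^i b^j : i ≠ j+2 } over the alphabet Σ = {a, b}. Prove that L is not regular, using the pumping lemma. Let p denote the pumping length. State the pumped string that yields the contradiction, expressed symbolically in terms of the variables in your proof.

Toward a contradiction, assume L is regular with pumping length p.
Choose w = a^p b^{p+p!-2}. Since p ≠ (p+p!-2)+2 = p+p!, w ∈ L; and |w| ≥ p.
By the pumping lemma, w = xyz with |xy| ≤ p and |y| > 0.
Because |xy| ≤ p and w begins with p copies of a, we have y = a^k with 1 ≤ k ≤ p.
Since 1 ≤ k ≤ p, k divides p!; set t = 1 + p!/k. Then xy^t z has p + (p!/k)·k = p + p! copies of a. Now the a-count is p+p! and (b-count)+2 = (p+p!-2)+2 = p+p!, so i ≠ j+2 fails. So xy^t z = a^{p+p!} b^{p+p!-2} ∉ L.
This contradicts the pumping lemma, so L is not regular.

a^{p+p!} b^{p+p!-2}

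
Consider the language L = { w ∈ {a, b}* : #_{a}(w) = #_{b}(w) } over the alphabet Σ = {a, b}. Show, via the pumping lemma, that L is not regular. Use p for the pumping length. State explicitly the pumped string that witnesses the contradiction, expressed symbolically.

a^{p+k} b^p

Suppose for contradiction that L is regular, and let p be the pumping length.
Choose w = a^p b^p ∈ L with |w| = 2p ≥ p.
Write w = xyz as guaranteed by the lemma, with |xy| ≤ p and |y| ≥ 1.
Since the first p symbols of w are all a's and |xy| ≤ p, y lies entirely in the leading a-block: y = a^k for some k with 1 ≤ k ≤ p.
Pump with i = 2: xy^2z = a^{p+k} b^p has p+k occurrences of a but only p of b. Since k ≥ 1 the counts differ, so xy^2z ∉ L.
This is a contradiction; hence L is not regular.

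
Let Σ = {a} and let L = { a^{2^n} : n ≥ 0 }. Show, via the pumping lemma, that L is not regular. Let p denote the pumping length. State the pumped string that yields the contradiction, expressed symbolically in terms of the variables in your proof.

Toward a contradiction, assume L is regular with pumping length p.
Take w = a^{2^p} ∈ L with |w| = 2^p ≥ p.
Write w = xyz as guaranteed by the lemma, with |xy| ≤ p and |y| ≥ 1.
Then y = a^k for some k with 1 ≤ k ≤ p.
Pump with i = 2: xy^2z = a^{2^p+k}. Since 1 ≤ k ≤ p < 2^p, we have 2^p < 2^p+k < 2^{p+1}, so 2^p+k is not a power of 2. So xy^2z ∉ L.
This is a contradiction; hence L is not regular.

a^{2^p+k}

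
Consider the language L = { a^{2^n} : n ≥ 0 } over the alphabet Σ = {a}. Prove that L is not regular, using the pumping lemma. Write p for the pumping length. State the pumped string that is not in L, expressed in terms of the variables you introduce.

a^{2^p+k}

Assume L is regular. Let p be the pumping length given by the pumping lemma.
Take w = a^{2^p} ∈ L with |w| = 2^p ≥ p.
Write w = xyz as guaranteed by the lemma, with |xy| ≤ p and |y| > 0.
Then y = a^k for some k with 1 ≤ k ≤ p.
Pump with i = 2: xy^2z = a^{2^p+k}. Since 1 ≤ k ≤ p < 2^p, we have 2^p < 2^p+k < 2^{p+1}, so 2^p+k is not a power of 2. So xy^2z ∉ L.
Contradiction. Therefore L is not regular.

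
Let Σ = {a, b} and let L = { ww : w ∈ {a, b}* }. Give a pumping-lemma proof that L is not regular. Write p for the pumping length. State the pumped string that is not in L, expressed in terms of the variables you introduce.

a^{p+k} b^p a^p b^p

Toward a contradiction, assume L is regular with pumping length p.
Take w = a^p b^p a^p b^p = uu where u = a^pb^p; then w ∈ L and |w| = 4p ≥ p.
The pumping lemma gives a decomposition w = xyz where |xy| ≤ p and |y| > 0.
Since the first p symbols of w are all a's and |xy| ≤ p, y lies entirely in the leading a-block: y = a^k for some k with 1 ≤ k ≤ p.
Pump with i = 2: xy^2z = a^{p+k} b^p a^p b^p, of length 4p+k. Suppose this equals vv. The string starts with a and ends with b, so v does too; thus the boundary between the two copies of v is a b→a transition. There is exactly one such transition, at position 2p+k, so |v| = 2p+k and |vv| = 4p+2k ≠ 4p+k since k ≥ 1. So xy^2z ∉ L.
This is a contradiction; hence L is not regular.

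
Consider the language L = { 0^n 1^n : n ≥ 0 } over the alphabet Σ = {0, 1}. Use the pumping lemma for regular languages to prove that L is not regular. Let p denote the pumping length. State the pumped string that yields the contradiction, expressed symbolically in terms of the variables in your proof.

Assume L is regular. Let p be the pumping length given by the pumping lemma.
Take w = 0^p 1^p. Then w ∈ L and |w| = 2p ≥ p.
Write w = xyz as guaranteed by the lemma, with |xy| ≤ p and y is nonempty.
Since the first p symbols of w are all 0's and |xy| ≤ p, y lies entirely in the leading 0-block: y = 0^k for some k with 1 ≤ k ≤ p.
Pump with i = 2: xy^2z = 0^{p+k} 1^p. For this to lie in L we would need p = p+k, which forces k = 0. But k ≥ 1, so xy^2z ∉ L.
Contradiction. Therefore L is not regular.

0^{p+k} 1^p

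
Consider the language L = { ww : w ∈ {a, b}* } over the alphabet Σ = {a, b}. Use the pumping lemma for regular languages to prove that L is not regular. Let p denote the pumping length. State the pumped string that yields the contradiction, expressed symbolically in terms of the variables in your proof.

a^{p+k} b^p a^p b^p

Suppose for contradiction that L is regular, and let p be the pumping length.
Take w = a^p b^p a^p b^p = uu where u = a^pb^p; then w ∈ L and |w| = 4p ≥ p.
The pumping lemma gives a decomposition w = xyz where |xy| ≤ p and |y| > 0.
Because |xy| ≤ p and w begins with p copies of a, we have y = a^k with 1 ≤ k ≤ p.
Pump with i = 2: xy^2z = a^{p+k} b^p a^p b^p, of length 4p+k. Suppose this equals vv. The string starts with a and ends with b, so v does too; thus the boundary between the two copies of v is a b→a transition. There is exactly one such transition, at position 2p+k, so |v| = 2p+k and |vv| = 4p+2k ≠ 4p+k since k ≥ 1. So xy^2z ∉ L.
This contradicts the pumping lemma, so L is not regular.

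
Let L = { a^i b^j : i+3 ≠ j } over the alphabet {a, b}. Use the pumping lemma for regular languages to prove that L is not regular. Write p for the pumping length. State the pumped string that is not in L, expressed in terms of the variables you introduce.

Suppose for contradiction that L is regular, and let p be the pumping length.
Choose w = a^p b^{p+p!+3}. Since p ≠ (p+p!+3)-3 = p+p!, w ∈ L; and |w| ≥ p.
The pumping lemma gives a decomposition w = xyz where |xy| ≤ p and |y| ≥ 1.
Because |xy| ≤ p and w begins with p copies of a, we have y = a^k with 1 ≤ k ≤ p.
Since 1 ≤ k ≤ p, k divides p!; set t = 1 + p!/k. Then xy^t z has p + (p!/k)·k = p + p! copies of a. Now the a-count is p+p! and (b-count)-3 = (p+p!+3)-3 = p+p!, so i+3 ≠ j fails. So xy^t z = a^{p+p!} b^{p+p!+3} ∉ L.
This is a contradiction; hence L is not regular.

a^{p+p!} b^{p+p!+3}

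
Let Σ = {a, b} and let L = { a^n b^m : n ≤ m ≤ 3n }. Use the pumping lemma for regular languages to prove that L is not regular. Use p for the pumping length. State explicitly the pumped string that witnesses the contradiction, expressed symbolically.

Toward a contradiction, assume L is regular with pumping length p.
Take w = a^p b^p ∈ L (since p ≤ p ≤ 3p), with |w| = 2p ≥ p.
The pumping lemma gives a decomposition w = xyz where |xy| ≤ p and |y| ≥ 1.
The first p characters of w are a's, so xy (and hence y) consists only of a's. Write y = a^k, 1 ≤ k ≤ p.
Pump with i = 2: xy^2z = a^{p+k} b^p. Now n = p+k > p = m, so the condition n ≤ m fails. Thus xy^2z ∉ L.
This contradicts the pumping lemma, so L is not regular.

a^{p+k} b^p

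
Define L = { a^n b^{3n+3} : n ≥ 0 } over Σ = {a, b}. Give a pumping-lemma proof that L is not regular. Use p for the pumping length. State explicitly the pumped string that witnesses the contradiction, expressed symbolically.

Assume L is regular. Let p be the pumping length given by the pumping lemma.
Choose w = a^p b^{3p+3}, which is in L with |w| = 4p+3 ≥ p.
By the pumping lemma, w = xyz with |xy| ≤ p and y is nonempty.
Since the first p symbols of w are all a's and |xy| ≤ p, y lies entirely in the leading a-block: y = a^k for some k with 1 ≤ k ≤ p.
Pump with i = 2: xy^2z = a^{p+k} b^{3p+3}. For this to lie in L we would need 3p+3 = 3(p+k)+3, which forces k = 0. But k ≥ 1, so xy^2z ∉ L.
This contradicts the pumping lemma, so L is not regular.

a^{p+k} b^{3p+3}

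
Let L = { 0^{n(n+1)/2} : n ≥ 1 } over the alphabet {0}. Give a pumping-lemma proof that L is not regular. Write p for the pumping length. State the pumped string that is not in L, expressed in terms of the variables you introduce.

0^{p(p+1)/2+k}

Assume L is regular; let p be its pumping constant.
Take w = 0^{p(p+1)/2} ∈ L with |w| = p(p+1)/2 ≥ p.
By the pumping lemma, w = xyz with |xy| ≤ p and y is nonempty.
Then y = 0^k for some k with 1 ≤ k ≤ p.
Pump with i = 2: xy^2z = 0^{p(p+1)/2+k}. Since 1 ≤ k ≤ p, p(p+1)/2 < p(p+1)/2+k ≤ p(p+1)/2+p < (p+1)(p+2)/2, so p(p+1)/2+k is strictly between consecutive triangular numbers. So xy^2z ∉ L.
This is a contradiction; hence L is not regular.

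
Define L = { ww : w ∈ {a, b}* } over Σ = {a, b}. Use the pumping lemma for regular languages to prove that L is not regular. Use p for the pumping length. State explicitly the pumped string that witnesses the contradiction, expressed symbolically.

a^{p+k} b^p a^p b^p

Toward a contradiction, assume L is regular with pumping length p.
Take w = a^p b^p a^p b^p = uu where u = a^pb^p; then w ∈ L and |w| = 4p ≥ p.
The pumping lemma gives a decomposition w = xyz where |xy| ≤ p and y is nonempty.
Because |xy| ≤ p and w begins with p copies of a, we have y = a^k with 1 ≤ k ≤ p.
Pump with i = 2: xy^2z = a^{p+k} b^p a^p b^p, of length 4p+k. Suppose this equals vv. The string starts with a and ends with b, so v does too; thus the boundary between the two copies of v is a b→a transition. There is exactly one such transition, at position 2p+k, so |v| = 2p+k and |vv| = 4p+2k ≠ 4p+k since k ≥ 1. So xy^2z ∉ L.
This is a contradiction; hence L is not regular.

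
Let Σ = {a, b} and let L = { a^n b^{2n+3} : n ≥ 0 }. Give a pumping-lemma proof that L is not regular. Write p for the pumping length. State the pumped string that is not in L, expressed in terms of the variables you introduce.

a^{p+k} b^{2p+3}

Assume L is regular; let p be its pumping constant.
Choose w = a^p b^{2p+3}, which is in L with |w| = 3p+3 ≥ p.
By the pumping lemma, w = xyz with |xy| ≤ p and |y| ≥ 1.
Because |xy| ≤ p and w begins with p copies of a, we have y = a^k with 1 ≤ k ≤ p.
Pump with i = 2: xy^2z = a^{p+k} b^{2p+3}. For this to lie in L we would need 2p+3 = 2(p+k)+3, which forces k = 0. But k ≥ 1, so xy^2z ∉ L.
This contradicts the pumping lemma, so L is not regular.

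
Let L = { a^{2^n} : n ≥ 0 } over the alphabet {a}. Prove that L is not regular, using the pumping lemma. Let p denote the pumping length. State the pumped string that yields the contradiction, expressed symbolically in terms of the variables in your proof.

Assume L is regular. Let p be the pumping length given by the pumping lemma.
Take w = a^{2^p} ∈ L with |w| = 2^p ≥ p.
Write w = xyz as guaranteed by the lemma, with |xy| ≤ p and |y| > 0.
Then y = a^k for some k with 1 ≤ k ≤ p.
Pump with i = 2: xy^2z = a^{2^p+k}. Since 1 ≤ k ≤ p < 2^p, we have 2^p < 2^p+k < 2^{p+1}, so 2^p+k is not a power of 2. So xy^2z ∉ L.
Contradiction. Therefore L is not regular.

a^{2^p+k}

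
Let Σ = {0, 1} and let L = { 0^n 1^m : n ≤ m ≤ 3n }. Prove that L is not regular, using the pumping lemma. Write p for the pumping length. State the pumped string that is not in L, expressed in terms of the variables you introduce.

Assume L is regular; let p be its pumping constant.
Take w = 0^p 1^p ∈ L (since p ≤ p ≤ 3p), with |w| = 2p ≥ p.
The pumping lemma gives a decomposition w = xyz where |xy| ≤ p and |y| > 0.
Since the first p symbols of w are all 0's and |xy| ≤ p, y lies entirely in the leading 0-block: y = 0^k for some k with 1 ≤ k ≤ p.
Pump with i = 2: xy^2z = 0^{p+k} 1^p. Now n = p+k > p = m, so the condition n ≤ m fails. Thus xy^2z ∉ L.
This contradicts the pumping lemma, so L is not regular.

0^{p+k} 1^p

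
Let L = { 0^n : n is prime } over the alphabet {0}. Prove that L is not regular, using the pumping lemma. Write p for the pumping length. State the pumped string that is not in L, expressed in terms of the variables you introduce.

0^{q(1+k)}

Suppose for contradiction that L is regular, and let p be the pumping length.
Let q be a prime with q ≥ p+2 (infinitely many primes exist), and take w = 0^q ∈ L with |w| = q ≥ p.
Write w = xyz as guaranteed by the lemma, with |xy| ≤ p and |y| ≥ 1.
Then y = 0^k for some k with 1 ≤ k ≤ p.
Since 1 ≤ k ≤ p, |xz| = q-k. Pump with i = q+1: |xy^{q+1}z| = (q-k)+(q+1)k = q+qk = q(1+k), which is composite (both factors ≥ 2). So xy^{q+1}z = 0^{q(1+k)} ∉ L.
Contradiction. Therefore L is not regular.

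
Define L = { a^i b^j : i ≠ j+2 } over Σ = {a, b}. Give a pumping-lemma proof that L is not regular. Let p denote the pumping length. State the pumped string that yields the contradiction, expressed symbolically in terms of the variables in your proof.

a^{p+p!} b^{p+p!-2}

Assume L is regular. Let p be the pumping length given by the pumping lemma.
Choose w = a^p b^{p+p!-2}. Since p ≠ (p+p!-2)+2 = p+p!, w ∈ L; and |w| ≥ p.
By the pumping lemma, w = xyz with |xy| ≤ p and |y| > 0.
The first p characters of w are a's, so xy (and hence y) consists only of a's. Write y = a^k, 1 ≤ k ≤ p.
Since 1 ≤ k ≤ p, k divides p!; set t = 1 + p!/k. Then xy^t z has p + (p!/k)·k = p + p! copies of a. Now the a-count is p+p! and (b-count)+2 = (p+p!-2)+2 = p+p!, so i ≠ j+2 fails. So xy^t z = a^{p+p!} b^{p+p!-2} ∉ L.
Contradiction. Therefore L is not regular.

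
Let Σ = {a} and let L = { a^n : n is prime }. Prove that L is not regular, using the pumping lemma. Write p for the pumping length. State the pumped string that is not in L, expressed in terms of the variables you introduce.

Toward a contradiction, assume L is regular with pumping length p.
Let q be a prime with q ≥ p+2 (infinitely many primes exist), and take w = a^q ∈ L with |w| = q ≥ p.
The pumping lemma gives a decomposition w = xyz where |xy| ≤ p and |y| > 0.
Then y = a^k for some k with 1 ≤ k ≤ p.
Since 1 ≤ k ≤ p, |xz| = q-k. Pump with i = q+1: |xy^{q+1}z| = (q-k)+(q+1)k = q+qk = q(1+k), which is composite (both factors ≥ 2). So xy^{q+1}z = a^{q(1+k)} ∉ L.
This contradicts the pumping lemma, so L is not regular.

a^{q(1+k)}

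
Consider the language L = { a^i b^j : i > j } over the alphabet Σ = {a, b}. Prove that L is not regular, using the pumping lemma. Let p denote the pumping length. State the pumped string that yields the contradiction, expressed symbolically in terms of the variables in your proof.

a^{p+1-k} b^p

Assume L is regular. Let p be the pumping length given by the pumping lemma.
Choose w = a^{p+1} b^p ∈ L, with |w| = 2p+1 ≥ p.
Write w = xyz as guaranteed by the lemma, with |xy| ≤ p and y is nonempty.
Because |xy| ≤ p and w begins with p copies of a, we have y = a^k with 1 ≤ k ≤ p.
Consider xy^0z = xz = a^{p+1-k} b^p. Since k ≥ 1, the a-count p+1-k is at most p, so i > j fails; thus xz ∉ L.
Contradiction. Therefore L is not regular.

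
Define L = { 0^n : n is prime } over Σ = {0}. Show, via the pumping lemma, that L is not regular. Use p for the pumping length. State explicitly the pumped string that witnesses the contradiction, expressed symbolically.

0^{q(1+k)}

Assume L is regular. Let p be the pumping length given by the pumping lemma.
Let q be a prime with q ≥ p+2 (infinitely many primes exist), and take w = 0^q ∈ L with |w| = q ≥ p.
Write w = xyz as guaranteed by the lemma, with |xy| ≤ p and |y| ≥ 1.
Then y = 0^k for some k with 1 ≤ k ≤ p.
Since 1 ≤ k ≤ p, |xz| = q-k. Pump with i = q+1: |xy^{q+1}z| = (q-k)+(q+1)k = q+qk = q(1+k), which is composite (both factors ≥ 2). So xy^{q+1}z = 0^{q(1+k)} ∉ L.
This contradicts the pumping lemma, so L is not regular.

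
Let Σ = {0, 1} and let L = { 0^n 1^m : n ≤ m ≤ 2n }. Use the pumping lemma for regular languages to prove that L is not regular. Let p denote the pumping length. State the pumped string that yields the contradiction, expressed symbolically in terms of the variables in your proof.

Toward a contradiction, assume L is regular with pumping length p.
Take w = 0^p 1^p ∈ L (since p ≤ p ≤ 2p), with |w| = 2p ≥ p.
By the pumping lemma, w = xyz with |xy| ≤ p and |y| > 0.
Because |xy| ≤ p and w begins with p copies of 0, we have y = 0^k with 1 ≤ k ≤ p.
Pump with i = 2: xy^2z = 0^{p+k} 1^p. Now n = p+k > p = m, so the condition n ≤ m fails. Thus xy^2z ∉ L.
Contradiction. Therefore L is not regular.

0^{p+k} 1^p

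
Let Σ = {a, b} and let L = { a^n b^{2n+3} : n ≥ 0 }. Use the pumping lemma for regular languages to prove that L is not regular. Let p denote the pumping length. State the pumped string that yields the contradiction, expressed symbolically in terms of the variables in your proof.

a^{p+k} b^{2p+3}

Suppose for contradiction that L is regular, and let p be the pumping length.
Take w = a^p b^{2p+3}. Then w ∈ L and |w| = 3p+3 ≥ p.
The pumping lemma gives a decomposition w = xyz where |xy| ≤ p and y is nonempty.
The first p characters of w are a's, so xy (and hence y) consists only of a's. Write y = a^k, 1 ≤ k ≤ p.
Pump with i = 2: xy^2z = a^{p+k} b^{2p+3}. For this to lie in L we would need 2p+3 = 2(p+k)+3, which forces k = 0. But k ≥ 1, so xy^2z ∉ L.
This contradicts the pumping lemma, so L is not regular.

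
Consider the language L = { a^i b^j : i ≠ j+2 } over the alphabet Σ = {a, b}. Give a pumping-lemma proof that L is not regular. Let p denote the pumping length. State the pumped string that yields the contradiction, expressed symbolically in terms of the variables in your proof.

Assume L is regular. Let p be the pumping length given by the pumping lemma.
Choose w = a^p b^{p+p!-2}. Since p ≠ (p+p!-2)+2 = p+p!, w ∈ L; and |w| ≥ p.
The pumping lemma gives a decomposition w = xyz where |xy| ≤ p and |y| > 0.
Because |xy| ≤ p and w begins with p copies of a, we have y = a^k with 1 ≤ k ≤ p.
Since 1 ≤ k ≤ p, k divides p!; set t = 1 + p!/k. Then xy^t z has p + (p!/k)·k = p + p! copies of a. Now the a-count is p+p! and (b-count)+2 = (p+p!-2)+2 = p+p!, so i ≠ j+2 fails. So xy^t z = a^{p+p!} b^{p+p!-2} ∉ L.
This contradicts the pumping lemma, so L is not regular.

a^{p+p!} b^{p+p!-2}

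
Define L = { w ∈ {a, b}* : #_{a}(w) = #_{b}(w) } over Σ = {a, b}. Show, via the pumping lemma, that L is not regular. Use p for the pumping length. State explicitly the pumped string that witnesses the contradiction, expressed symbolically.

a^{p+k} b^p

Toward a contradiction, assume L is regular with pumping length p.
Choose w = a^p b^p ∈ L with |w| = 2p ≥ p.
Write w = xyz as guaranteed by the lemma, with |xy| ≤ p and |y| > 0.
The first p characters of w are a's, so xy (and hence y) consists only of a's. Write y = a^k, 1 ≤ k ≤ p.
Pump with i = 2: xy^2z = a^{p+k} b^p has p+k occurrences of a but only p of b. Since k ≥ 1 the counts differ, so xy^2z ∉ L.
This is a contradiction; hence L is not regular.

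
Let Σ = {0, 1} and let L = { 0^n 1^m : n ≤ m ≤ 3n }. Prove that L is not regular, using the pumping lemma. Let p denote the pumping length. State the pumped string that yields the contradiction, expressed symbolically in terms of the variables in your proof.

Toward a contradiction, assume L is regular with pumping length p.
Take w = 0^p 1^p ∈ L (since p ≤ p ≤ 3p), with |w| = 2p ≥ p.
Write w = xyz as guaranteed by the lemma, with |xy| ≤ p and y is nonempty.
Because |xy| ≤ p and w begins with p copies of 0, we have y = 0^k with 1 ≤ k ≤ p.
Pump with i = 2: xy^2z = 0^{p+k} 1^p. Now n = p+k > p = m, so the condition n ≤ m fails. Thus xy^2z ∉ L.
This contradicts the pumping lemma, so L is not regular.

0^{p+k} 1^p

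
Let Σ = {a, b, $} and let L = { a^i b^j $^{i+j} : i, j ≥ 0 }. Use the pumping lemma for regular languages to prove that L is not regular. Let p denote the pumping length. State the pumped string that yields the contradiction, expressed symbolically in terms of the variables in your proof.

a^{p+k} b^p $^{2p}

Assume L is regular. Let p be the pumping length given by the pumping lemma.
Take w = a^p b^p $^{2p} ∈ L (with i=j=p, i+j=2p), |w| = 4p ≥ p.
Write w = xyz as guaranteed by the lemma, with |xy| ≤ p and |y| > 0.
The first p characters of w are a's, so xy (and hence y) consists only of a's. Write y = a^k, 1 ≤ k ≤ p.
Consider xy^2z = a^{p+k} b^p $^{2p}. Now the a- and b-counts sum to 2p+k, but the $-count is 2p ≠ 2p+k. So xy^2z ∉ L.
Contradiction. Therefore L is not regular.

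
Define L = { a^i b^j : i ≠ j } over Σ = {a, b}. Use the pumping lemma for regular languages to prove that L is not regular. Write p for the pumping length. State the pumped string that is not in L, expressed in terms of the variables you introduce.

Assume L is regular; let p be its pumping constant.
Choose w = a^p b^{p+p!}. Since p ≠ p+p!, w ∈ L; and |w| ≥ p.
The pumping lemma gives a decomposition w = xyz where |xy| ≤ p and y is nonempty.
The first p characters of w are a's, so xy (and hence y) consists only of a's. Write y = a^k, 1 ≤ k ≤ p.
Since 1 ≤ k ≤ p, k divides p!; set t = 1 + p!/k. Then xy^t z has p + (p!/k)·k = p + p! copies of a. Now the a-count equals the b-count, so i ≠ j fails. So xy^t z = a^{p+p!} b^{p+p!} ∉ L.
This is a contradiction; hence L is not regular.

a^{p+p!} b^{p+p!}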